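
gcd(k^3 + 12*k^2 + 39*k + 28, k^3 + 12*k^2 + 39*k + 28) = k^3 + 12*k^2 + 39*k + 28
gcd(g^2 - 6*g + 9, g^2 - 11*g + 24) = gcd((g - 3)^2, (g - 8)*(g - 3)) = g - 3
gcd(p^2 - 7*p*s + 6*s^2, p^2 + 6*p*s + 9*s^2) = 1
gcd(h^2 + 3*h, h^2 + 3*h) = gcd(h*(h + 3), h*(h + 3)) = h^2 + 3*h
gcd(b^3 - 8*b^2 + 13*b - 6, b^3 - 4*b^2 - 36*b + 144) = b - 6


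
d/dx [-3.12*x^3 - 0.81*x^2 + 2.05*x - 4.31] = -9.36*x^2 - 1.62*x + 2.05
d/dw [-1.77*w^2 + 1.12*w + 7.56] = 1.12 - 3.54*w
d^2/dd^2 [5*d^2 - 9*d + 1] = 10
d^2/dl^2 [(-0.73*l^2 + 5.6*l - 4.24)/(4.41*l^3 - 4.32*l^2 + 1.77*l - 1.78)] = (-28.394226*l^6 + 653.45616*l^5 - 1595.450682*l^4 + 1322.639748*l^3 - 112.161456*l^2 - 263.545056*l + 69.301672)/(85.766121*l^9 - 252.047376*l^8 + 350.172963*l^7 - 386.798166*l^6 + 344.012427*l^5 - 223.624476*l^4 + 129.126717*l^3 - 57.79215*l^2 + 16.824204*l - 5.639752)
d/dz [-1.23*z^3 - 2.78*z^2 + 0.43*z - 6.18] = -3.69*z^2 - 5.56*z + 0.43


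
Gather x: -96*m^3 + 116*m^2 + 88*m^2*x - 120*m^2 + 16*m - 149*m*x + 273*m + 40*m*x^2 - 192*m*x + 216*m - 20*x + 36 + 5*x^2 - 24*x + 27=-96*m^3 - 4*m^2 + 505*m + x^2*(40*m + 5) + x*(88*m^2 - 341*m - 44) + 63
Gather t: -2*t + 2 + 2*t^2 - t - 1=2*t^2 - 3*t + 1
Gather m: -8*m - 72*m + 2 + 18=20 - 80*m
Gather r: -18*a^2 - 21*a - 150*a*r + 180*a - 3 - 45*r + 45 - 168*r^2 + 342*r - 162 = -18*a^2 + 159*a - 168*r^2 + r*(297 - 150*a) - 120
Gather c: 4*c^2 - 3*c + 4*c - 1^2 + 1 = 4*c^2 + c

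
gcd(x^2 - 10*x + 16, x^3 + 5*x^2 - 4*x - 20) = x - 2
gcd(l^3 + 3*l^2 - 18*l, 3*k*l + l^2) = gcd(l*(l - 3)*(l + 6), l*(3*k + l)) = l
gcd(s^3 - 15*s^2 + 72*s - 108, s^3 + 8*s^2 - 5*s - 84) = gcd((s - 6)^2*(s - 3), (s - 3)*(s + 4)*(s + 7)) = s - 3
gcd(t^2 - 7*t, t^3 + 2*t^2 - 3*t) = t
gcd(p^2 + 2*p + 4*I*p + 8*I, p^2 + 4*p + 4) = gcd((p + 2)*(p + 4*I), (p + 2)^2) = p + 2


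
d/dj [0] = 0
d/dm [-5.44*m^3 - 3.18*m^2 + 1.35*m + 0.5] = -16.32*m^2 - 6.36*m + 1.35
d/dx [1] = 0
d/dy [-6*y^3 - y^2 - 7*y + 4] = -18*y^2 - 2*y - 7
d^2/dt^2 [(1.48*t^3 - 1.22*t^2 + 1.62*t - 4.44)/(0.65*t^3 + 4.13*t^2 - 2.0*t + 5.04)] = (-8.97702000000001*t^6 + 15.6507000000001*t^5 - 64.11522*t^4 - 145.203836*t^3 - 420.592392*t^2 + 330.561504*t + 119.998272)/(0.274625*t^9 + 5.234775*t^8 + 30.725955*t^7 + 44.619197*t^6 - 13.36212*t^5 + 268.148328*t^4 - 208.24928*t^3 + 375.205824*t^2 - 152.4096*t + 128.024064)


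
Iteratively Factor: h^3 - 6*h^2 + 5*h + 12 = (h - 3)*(h^2 - 3*h - 4) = (h - 4)*(h - 3)*(h + 1)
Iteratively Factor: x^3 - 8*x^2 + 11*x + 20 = (x - 4)*(x^2 - 4*x - 5) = (x - 5)*(x - 4)*(x + 1)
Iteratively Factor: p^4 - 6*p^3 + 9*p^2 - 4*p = (p - 4)*(p^3 - 2*p^2 + p) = p*(p - 4)*(p^2 - 2*p + 1) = p*(p - 4)*(p - 1)*(p - 1)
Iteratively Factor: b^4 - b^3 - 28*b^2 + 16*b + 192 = (b + 4)*(b^3 - 5*b^2 - 8*b + 48) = (b - 4)*(b + 4)*(b^2 - b - 12) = (b - 4)^2*(b + 4)*(b + 3)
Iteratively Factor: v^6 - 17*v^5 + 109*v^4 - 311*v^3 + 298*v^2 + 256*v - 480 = (v - 4)*(v^5 - 13*v^4 + 57*v^3 - 83*v^2 - 34*v + 120) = (v - 5)*(v - 4)*(v^4 - 8*v^3 + 17*v^2 + 2*v - 24) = (v - 5)*(v - 4)^2*(v^3 - 4*v^2 + v + 6) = (v - 5)*(v - 4)^2*(v + 1)*(v^2 - 5*v + 6) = (v - 5)*(v - 4)^2*(v - 2)*(v + 1)*(v - 3)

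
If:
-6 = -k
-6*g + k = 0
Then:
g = 1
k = 6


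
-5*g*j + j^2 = j*(-5*g + j)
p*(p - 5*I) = p^2 - 5*I*p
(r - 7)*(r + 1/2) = r^2 - 13*r/2 - 7/2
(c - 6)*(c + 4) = c^2 - 2*c - 24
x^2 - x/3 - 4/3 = (x - 4/3)*(x + 1)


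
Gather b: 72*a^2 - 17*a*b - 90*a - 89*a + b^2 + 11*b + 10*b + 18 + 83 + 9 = 72*a^2 - 179*a + b^2 + b*(21 - 17*a) + 110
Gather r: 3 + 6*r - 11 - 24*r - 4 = -18*r - 12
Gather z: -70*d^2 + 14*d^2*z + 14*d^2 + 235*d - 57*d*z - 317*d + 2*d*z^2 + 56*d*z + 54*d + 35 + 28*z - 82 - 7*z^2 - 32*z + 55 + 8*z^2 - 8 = -56*d^2 - 28*d + z^2*(2*d + 1) + z*(14*d^2 - d - 4)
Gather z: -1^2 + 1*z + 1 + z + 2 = 2*z + 2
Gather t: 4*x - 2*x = 2*x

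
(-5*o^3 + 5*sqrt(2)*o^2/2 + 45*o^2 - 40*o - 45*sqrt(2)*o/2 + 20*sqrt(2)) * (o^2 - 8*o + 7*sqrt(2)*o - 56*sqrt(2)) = -5*o^5 - 65*sqrt(2)*o^4/2 + 85*o^4 - 365*o^3 + 1105*sqrt(2)*o^3/2 - 2600*sqrt(2)*o^2 - 275*o^2 + 2800*o + 2080*sqrt(2)*o - 2240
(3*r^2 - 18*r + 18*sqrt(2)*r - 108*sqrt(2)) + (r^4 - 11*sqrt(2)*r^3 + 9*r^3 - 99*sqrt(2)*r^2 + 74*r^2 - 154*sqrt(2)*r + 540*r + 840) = r^4 - 11*sqrt(2)*r^3 + 9*r^3 - 99*sqrt(2)*r^2 + 77*r^2 - 136*sqrt(2)*r + 522*r - 108*sqrt(2) + 840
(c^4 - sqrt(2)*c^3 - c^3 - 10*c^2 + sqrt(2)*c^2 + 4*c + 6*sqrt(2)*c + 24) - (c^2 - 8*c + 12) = c^4 - sqrt(2)*c^3 - c^3 - 11*c^2 + sqrt(2)*c^2 + 6*sqrt(2)*c + 12*c + 12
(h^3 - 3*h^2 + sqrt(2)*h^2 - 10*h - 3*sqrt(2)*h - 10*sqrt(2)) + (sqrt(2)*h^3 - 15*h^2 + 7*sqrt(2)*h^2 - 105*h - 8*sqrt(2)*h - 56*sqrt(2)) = h^3 + sqrt(2)*h^3 - 18*h^2 + 8*sqrt(2)*h^2 - 115*h - 11*sqrt(2)*h - 66*sqrt(2)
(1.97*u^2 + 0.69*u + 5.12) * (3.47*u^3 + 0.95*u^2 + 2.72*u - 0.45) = 6.8359*u^5 + 4.2658*u^4 + 23.7803*u^3 + 5.8543*u^2 + 13.6159*u - 2.304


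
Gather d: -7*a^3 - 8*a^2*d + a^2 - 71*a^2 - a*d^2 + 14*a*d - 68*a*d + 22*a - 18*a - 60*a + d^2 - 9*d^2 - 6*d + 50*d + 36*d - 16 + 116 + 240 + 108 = -7*a^3 - 70*a^2 - 56*a + d^2*(-a - 8) + d*(-8*a^2 - 54*a + 80) + 448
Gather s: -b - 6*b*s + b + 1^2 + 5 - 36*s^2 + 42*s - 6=-36*s^2 + s*(42 - 6*b)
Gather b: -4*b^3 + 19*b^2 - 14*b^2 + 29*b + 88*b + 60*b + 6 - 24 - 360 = -4*b^3 + 5*b^2 + 177*b - 378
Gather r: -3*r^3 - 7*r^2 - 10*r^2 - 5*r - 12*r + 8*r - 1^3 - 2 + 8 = -3*r^3 - 17*r^2 - 9*r + 5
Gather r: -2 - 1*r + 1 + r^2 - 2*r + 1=r^2 - 3*r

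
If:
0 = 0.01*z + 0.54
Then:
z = -54.00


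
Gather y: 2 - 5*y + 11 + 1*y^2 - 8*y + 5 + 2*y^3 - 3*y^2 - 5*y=2*y^3 - 2*y^2 - 18*y + 18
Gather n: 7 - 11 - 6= -10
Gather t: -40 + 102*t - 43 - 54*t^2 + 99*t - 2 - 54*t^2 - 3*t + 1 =-108*t^2 + 198*t - 84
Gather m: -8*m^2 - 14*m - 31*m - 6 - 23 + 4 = -8*m^2 - 45*m - 25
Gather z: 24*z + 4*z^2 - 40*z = 4*z^2 - 16*z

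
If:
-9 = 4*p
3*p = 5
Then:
No Solution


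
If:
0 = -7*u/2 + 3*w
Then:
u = 6*w/7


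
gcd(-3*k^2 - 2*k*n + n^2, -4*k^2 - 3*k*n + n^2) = k + n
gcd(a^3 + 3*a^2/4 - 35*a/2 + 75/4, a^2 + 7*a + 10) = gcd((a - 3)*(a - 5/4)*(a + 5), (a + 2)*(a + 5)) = a + 5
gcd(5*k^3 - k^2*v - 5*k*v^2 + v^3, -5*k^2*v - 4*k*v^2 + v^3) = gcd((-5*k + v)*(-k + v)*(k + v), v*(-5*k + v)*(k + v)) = -5*k^2 - 4*k*v + v^2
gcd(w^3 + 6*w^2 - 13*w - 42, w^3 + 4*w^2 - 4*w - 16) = w + 2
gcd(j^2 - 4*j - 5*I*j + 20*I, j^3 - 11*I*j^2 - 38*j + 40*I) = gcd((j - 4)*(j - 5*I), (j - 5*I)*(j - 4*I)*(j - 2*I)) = j - 5*I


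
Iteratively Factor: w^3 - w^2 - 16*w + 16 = (w + 4)*(w^2 - 5*w + 4) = (w - 4)*(w + 4)*(w - 1)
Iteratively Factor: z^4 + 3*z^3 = (z + 3)*(z^3) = z*(z + 3)*(z^2) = z^2*(z + 3)*(z)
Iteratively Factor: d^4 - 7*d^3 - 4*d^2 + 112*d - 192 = (d + 4)*(d^3 - 11*d^2 + 40*d - 48) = (d - 3)*(d + 4)*(d^2 - 8*d + 16) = (d - 4)*(d - 3)*(d + 4)*(d - 4)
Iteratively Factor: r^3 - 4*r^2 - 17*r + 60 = (r - 3)*(r^2 - r - 20) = (r - 5)*(r - 3)*(r + 4)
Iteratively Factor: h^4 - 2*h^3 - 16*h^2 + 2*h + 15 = (h + 1)*(h^3 - 3*h^2 - 13*h + 15) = (h - 5)*(h + 1)*(h^2 + 2*h - 3) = (h - 5)*(h - 1)*(h + 1)*(h + 3)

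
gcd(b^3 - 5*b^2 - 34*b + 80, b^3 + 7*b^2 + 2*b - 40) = b^2 + 3*b - 10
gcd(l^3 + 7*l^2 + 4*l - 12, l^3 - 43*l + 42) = l - 1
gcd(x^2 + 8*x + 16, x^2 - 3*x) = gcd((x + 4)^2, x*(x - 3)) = 1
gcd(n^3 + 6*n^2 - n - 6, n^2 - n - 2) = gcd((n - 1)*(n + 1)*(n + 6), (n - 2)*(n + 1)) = n + 1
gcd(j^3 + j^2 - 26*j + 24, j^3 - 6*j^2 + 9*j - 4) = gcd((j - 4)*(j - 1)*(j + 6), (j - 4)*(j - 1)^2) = j^2 - 5*j + 4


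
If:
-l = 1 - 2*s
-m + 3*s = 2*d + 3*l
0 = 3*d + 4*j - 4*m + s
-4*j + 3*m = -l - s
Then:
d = 4/5 - 7*s/5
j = 3*s/5 + 4/5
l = 2*s - 1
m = 7/5 - s/5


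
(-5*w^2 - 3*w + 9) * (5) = -25*w^2 - 15*w + 45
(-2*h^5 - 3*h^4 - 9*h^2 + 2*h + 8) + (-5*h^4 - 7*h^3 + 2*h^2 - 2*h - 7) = -2*h^5 - 8*h^4 - 7*h^3 - 7*h^2 + 1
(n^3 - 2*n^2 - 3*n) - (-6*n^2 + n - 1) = n^3 + 4*n^2 - 4*n + 1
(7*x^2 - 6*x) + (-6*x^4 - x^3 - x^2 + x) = -6*x^4 - x^3 + 6*x^2 - 5*x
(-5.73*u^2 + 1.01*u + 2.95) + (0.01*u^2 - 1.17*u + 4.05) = -5.72*u^2 - 0.16*u + 7.0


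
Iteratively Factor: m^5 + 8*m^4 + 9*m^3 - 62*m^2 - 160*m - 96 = (m - 3)*(m^4 + 11*m^3 + 42*m^2 + 64*m + 32) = (m - 3)*(m + 4)*(m^3 + 7*m^2 + 14*m + 8) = (m - 3)*(m + 4)^2*(m^2 + 3*m + 2) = (m - 3)*(m + 2)*(m + 4)^2*(m + 1)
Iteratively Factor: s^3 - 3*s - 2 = (s + 1)*(s^2 - s - 2) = (s + 1)^2*(s - 2)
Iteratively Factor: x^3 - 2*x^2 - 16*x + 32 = (x - 4)*(x^2 + 2*x - 8) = (x - 4)*(x + 4)*(x - 2)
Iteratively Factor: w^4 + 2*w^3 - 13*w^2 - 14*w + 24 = (w + 2)*(w^3 - 13*w + 12) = (w - 3)*(w + 2)*(w^2 + 3*w - 4) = (w - 3)*(w + 2)*(w + 4)*(w - 1)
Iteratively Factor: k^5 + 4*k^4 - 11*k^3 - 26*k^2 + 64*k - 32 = (k + 4)*(k^4 - 11*k^2 + 18*k - 8) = (k - 2)*(k + 4)*(k^3 + 2*k^2 - 7*k + 4) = (k - 2)*(k + 4)^2*(k^2 - 2*k + 1) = (k - 2)*(k - 1)*(k + 4)^2*(k - 1)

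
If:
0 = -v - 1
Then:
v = -1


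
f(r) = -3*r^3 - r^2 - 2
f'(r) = -9*r^2 - 2*r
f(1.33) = -10.83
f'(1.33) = -18.58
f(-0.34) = -2.00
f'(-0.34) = -0.36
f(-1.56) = 6.96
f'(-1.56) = -18.78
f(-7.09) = 1016.93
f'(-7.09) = -438.23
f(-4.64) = 276.16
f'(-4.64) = -184.49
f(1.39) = -11.99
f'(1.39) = -20.17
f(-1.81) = 12.51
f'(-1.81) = -25.86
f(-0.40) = -1.97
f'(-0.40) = -0.64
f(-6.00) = 610.00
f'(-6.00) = -312.00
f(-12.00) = 5038.00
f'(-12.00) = -1272.00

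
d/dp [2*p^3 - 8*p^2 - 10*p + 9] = 6*p^2 - 16*p - 10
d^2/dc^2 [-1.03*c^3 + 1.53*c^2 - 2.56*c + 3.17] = 3.06 - 6.18*c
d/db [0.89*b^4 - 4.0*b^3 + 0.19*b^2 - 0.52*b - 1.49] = 3.56*b^3 - 12.0*b^2 + 0.38*b - 0.52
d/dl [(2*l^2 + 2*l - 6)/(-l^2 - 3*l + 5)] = 4*(-l^2 + 2*l - 2)/(l^4 + 6*l^3 - l^2 - 30*l + 25)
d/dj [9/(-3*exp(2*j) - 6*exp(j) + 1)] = 54*(exp(j) + 1)*exp(j)/(3*exp(2*j) + 6*exp(j) - 1)^2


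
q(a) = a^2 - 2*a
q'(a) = 2*a - 2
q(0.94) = -1.00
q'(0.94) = -0.12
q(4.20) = 9.24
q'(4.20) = 6.40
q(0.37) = -0.60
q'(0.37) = -1.26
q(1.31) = -0.90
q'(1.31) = 0.62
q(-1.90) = 7.41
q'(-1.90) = -5.80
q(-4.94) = 34.28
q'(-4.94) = -11.88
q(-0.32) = 0.74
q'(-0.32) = -2.64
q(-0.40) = 0.96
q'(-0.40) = -2.80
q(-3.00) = 15.00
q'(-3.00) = -8.00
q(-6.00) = 48.00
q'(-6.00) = -14.00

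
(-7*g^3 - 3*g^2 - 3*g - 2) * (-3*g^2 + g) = 21*g^5 + 2*g^4 + 6*g^3 + 3*g^2 - 2*g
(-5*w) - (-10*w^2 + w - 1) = 10*w^2 - 6*w + 1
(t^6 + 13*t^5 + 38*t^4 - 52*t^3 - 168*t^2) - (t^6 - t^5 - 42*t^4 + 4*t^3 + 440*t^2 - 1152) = 14*t^5 + 80*t^4 - 56*t^3 - 608*t^2 + 1152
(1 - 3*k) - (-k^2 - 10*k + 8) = k^2 + 7*k - 7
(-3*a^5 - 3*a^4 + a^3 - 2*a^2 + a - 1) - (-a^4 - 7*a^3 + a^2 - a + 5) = -3*a^5 - 2*a^4 + 8*a^3 - 3*a^2 + 2*a - 6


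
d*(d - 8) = d^2 - 8*d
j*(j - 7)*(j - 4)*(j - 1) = j^4 - 12*j^3 + 39*j^2 - 28*j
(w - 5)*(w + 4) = w^2 - w - 20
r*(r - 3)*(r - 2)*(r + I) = r^4 - 5*r^3 + I*r^3 + 6*r^2 - 5*I*r^2 + 6*I*r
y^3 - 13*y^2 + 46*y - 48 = (y - 8)*(y - 3)*(y - 2)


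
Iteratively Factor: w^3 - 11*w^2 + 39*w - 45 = (w - 3)*(w^2 - 8*w + 15) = (w - 5)*(w - 3)*(w - 3)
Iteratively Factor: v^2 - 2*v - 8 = (v - 4)*(v + 2)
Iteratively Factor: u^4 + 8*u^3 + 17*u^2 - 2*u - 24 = (u + 2)*(u^3 + 6*u^2 + 5*u - 12) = (u + 2)*(u + 3)*(u^2 + 3*u - 4) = (u - 1)*(u + 2)*(u + 3)*(u + 4)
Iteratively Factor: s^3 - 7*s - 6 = (s + 1)*(s^2 - s - 6) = (s + 1)*(s + 2)*(s - 3)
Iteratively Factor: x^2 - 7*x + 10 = (x - 5)*(x - 2)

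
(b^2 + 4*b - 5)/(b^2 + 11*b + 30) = (b - 1)/(b + 6)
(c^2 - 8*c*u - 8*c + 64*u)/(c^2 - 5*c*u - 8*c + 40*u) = (-c + 8*u)/(-c + 5*u)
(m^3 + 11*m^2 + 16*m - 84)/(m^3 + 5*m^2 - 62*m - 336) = (m - 2)/(m - 8)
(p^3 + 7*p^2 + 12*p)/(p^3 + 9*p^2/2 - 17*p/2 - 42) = 2*p*(p + 3)/(2*p^2 + p - 21)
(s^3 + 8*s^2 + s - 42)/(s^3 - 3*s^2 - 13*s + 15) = (s^2 + 5*s - 14)/(s^2 - 6*s + 5)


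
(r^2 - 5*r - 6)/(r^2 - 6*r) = (r + 1)/r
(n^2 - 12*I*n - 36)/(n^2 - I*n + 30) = (n - 6*I)/(n + 5*I)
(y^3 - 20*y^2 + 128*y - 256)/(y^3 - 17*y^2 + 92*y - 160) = (y - 8)/(y - 5)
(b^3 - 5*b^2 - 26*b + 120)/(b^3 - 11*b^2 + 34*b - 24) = (b + 5)/(b - 1)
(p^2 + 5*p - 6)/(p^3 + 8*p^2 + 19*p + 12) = (p^2 + 5*p - 6)/(p^3 + 8*p^2 + 19*p + 12)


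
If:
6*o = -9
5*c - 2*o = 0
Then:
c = -3/5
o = -3/2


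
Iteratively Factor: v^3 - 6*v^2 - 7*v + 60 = (v - 5)*(v^2 - v - 12) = (v - 5)*(v - 4)*(v + 3)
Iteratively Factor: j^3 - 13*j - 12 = (j + 1)*(j^2 - j - 12) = (j + 1)*(j + 3)*(j - 4)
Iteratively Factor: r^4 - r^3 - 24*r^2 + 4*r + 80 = (r - 5)*(r^3 + 4*r^2 - 4*r - 16) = (r - 5)*(r + 2)*(r^2 + 2*r - 8) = (r - 5)*(r - 2)*(r + 2)*(r + 4)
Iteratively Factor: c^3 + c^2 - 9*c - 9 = (c - 3)*(c^2 + 4*c + 3) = (c - 3)*(c + 1)*(c + 3)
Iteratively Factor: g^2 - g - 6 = (g - 3)*(g + 2)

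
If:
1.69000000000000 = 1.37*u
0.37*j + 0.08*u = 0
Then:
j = -0.27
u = 1.23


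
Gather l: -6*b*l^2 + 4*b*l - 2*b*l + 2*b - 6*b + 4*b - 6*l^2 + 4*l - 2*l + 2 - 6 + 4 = l^2*(-6*b - 6) + l*(2*b + 2)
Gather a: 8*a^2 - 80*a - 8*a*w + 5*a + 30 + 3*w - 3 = 8*a^2 + a*(-8*w - 75) + 3*w + 27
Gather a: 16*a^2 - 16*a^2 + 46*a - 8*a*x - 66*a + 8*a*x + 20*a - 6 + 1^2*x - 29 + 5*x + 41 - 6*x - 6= 0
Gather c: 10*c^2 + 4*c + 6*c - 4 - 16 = 10*c^2 + 10*c - 20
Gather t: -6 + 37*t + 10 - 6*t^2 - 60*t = -6*t^2 - 23*t + 4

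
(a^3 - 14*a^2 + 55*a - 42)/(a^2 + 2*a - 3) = (a^2 - 13*a + 42)/(a + 3)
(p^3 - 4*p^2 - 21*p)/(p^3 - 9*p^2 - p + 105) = p/(p - 5)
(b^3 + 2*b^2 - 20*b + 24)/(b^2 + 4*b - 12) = b - 2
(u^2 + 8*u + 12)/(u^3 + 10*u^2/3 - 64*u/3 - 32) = 3*(u + 2)/(3*u^2 - 8*u - 16)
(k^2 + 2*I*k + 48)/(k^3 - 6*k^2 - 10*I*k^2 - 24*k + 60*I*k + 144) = (k + 8*I)/(k^2 + k*(-6 - 4*I) + 24*I)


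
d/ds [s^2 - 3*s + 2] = 2*s - 3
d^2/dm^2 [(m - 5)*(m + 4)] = 2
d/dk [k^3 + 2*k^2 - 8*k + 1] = 3*k^2 + 4*k - 8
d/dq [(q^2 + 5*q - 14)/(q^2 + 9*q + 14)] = 4/(q^2 + 4*q + 4)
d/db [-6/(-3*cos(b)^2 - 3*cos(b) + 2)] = 18*(2*cos(b) + 1)*sin(b)/(3*cos(b)^2 + 3*cos(b) - 2)^2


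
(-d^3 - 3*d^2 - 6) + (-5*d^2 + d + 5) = -d^3 - 8*d^2 + d - 1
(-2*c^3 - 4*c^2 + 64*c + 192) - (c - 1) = -2*c^3 - 4*c^2 + 63*c + 193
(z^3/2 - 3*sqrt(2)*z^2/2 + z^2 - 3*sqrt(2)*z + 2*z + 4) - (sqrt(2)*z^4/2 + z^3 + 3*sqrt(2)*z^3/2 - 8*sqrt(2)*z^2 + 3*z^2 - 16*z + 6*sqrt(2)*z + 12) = -sqrt(2)*z^4/2 - 3*sqrt(2)*z^3/2 - z^3/2 - 2*z^2 + 13*sqrt(2)*z^2/2 - 9*sqrt(2)*z + 18*z - 8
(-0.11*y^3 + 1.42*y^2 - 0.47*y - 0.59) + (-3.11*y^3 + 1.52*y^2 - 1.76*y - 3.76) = -3.22*y^3 + 2.94*y^2 - 2.23*y - 4.35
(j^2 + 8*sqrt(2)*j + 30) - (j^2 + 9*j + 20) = -9*j + 8*sqrt(2)*j + 10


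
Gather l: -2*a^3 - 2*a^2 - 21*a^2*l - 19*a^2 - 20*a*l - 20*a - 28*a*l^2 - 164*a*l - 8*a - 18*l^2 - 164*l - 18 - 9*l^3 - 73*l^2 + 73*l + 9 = -2*a^3 - 21*a^2 - 28*a - 9*l^3 + l^2*(-28*a - 91) + l*(-21*a^2 - 184*a - 91) - 9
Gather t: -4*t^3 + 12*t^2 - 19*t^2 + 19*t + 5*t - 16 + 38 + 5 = -4*t^3 - 7*t^2 + 24*t + 27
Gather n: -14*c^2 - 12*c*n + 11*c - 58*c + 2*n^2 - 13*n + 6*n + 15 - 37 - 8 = -14*c^2 - 47*c + 2*n^2 + n*(-12*c - 7) - 30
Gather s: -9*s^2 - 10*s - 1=-9*s^2 - 10*s - 1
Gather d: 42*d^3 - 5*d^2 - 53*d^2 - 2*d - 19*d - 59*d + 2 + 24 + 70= 42*d^3 - 58*d^2 - 80*d + 96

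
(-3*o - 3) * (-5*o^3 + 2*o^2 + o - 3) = 15*o^4 + 9*o^3 - 9*o^2 + 6*o + 9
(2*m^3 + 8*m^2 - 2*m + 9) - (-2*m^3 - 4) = 4*m^3 + 8*m^2 - 2*m + 13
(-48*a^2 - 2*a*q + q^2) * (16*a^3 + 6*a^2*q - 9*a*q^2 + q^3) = -768*a^5 - 320*a^4*q + 436*a^3*q^2 - 24*a^2*q^3 - 11*a*q^4 + q^5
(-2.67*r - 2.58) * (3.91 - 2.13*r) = 5.6871*r^2 - 4.9443*r - 10.0878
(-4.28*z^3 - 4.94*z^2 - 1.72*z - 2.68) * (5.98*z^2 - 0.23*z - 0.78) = -25.5944*z^5 - 28.5568*z^4 - 5.811*z^3 - 11.7776*z^2 + 1.958*z + 2.0904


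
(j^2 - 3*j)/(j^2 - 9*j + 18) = j/(j - 6)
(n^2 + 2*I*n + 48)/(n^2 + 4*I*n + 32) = (n - 6*I)/(n - 4*I)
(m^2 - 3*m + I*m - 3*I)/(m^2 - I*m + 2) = (m - 3)/(m - 2*I)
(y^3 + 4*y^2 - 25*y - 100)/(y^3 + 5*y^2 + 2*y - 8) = (y^2 - 25)/(y^2 + y - 2)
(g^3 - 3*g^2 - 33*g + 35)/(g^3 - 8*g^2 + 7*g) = (g + 5)/g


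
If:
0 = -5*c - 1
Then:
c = -1/5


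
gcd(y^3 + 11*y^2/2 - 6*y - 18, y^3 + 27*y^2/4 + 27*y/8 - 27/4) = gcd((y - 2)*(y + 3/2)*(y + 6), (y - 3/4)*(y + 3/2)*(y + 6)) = y^2 + 15*y/2 + 9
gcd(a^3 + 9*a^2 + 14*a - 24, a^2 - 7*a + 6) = a - 1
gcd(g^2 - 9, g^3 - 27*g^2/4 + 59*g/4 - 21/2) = g - 3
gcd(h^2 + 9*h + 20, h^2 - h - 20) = h + 4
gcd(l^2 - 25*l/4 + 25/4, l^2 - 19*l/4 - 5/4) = l - 5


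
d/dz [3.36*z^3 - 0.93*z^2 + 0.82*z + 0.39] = 10.08*z^2 - 1.86*z + 0.82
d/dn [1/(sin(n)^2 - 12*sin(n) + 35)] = 2*(6 - sin(n))*cos(n)/(sin(n)^2 - 12*sin(n) + 35)^2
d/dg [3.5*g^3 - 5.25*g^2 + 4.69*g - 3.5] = 10.5*g^2 - 10.5*g + 4.69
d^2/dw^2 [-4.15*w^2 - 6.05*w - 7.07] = -8.30000000000000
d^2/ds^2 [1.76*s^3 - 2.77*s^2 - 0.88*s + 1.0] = 10.56*s - 5.54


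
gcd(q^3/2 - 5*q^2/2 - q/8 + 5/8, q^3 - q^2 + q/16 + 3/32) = q - 1/2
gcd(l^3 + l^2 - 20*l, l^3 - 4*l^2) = l^2 - 4*l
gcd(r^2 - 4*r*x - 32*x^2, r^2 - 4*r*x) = 1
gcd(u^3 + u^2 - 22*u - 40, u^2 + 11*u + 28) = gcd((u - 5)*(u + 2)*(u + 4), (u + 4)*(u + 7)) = u + 4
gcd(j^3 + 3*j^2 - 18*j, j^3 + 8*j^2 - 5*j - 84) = j - 3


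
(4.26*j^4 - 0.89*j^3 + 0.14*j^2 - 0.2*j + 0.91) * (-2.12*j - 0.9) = -9.0312*j^5 - 1.9472*j^4 + 0.5042*j^3 + 0.298*j^2 - 1.7492*j - 0.819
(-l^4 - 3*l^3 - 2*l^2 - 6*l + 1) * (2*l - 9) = -2*l^5 + 3*l^4 + 23*l^3 + 6*l^2 + 56*l - 9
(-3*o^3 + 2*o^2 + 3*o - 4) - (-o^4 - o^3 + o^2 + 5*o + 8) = o^4 - 2*o^3 + o^2 - 2*o - 12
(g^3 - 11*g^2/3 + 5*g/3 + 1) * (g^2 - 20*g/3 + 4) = g^5 - 31*g^4/3 + 271*g^3/9 - 223*g^2/9 + 4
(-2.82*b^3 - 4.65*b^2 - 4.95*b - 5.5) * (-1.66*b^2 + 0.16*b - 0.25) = 4.6812*b^5 + 7.2678*b^4 + 8.178*b^3 + 9.5005*b^2 + 0.3575*b + 1.375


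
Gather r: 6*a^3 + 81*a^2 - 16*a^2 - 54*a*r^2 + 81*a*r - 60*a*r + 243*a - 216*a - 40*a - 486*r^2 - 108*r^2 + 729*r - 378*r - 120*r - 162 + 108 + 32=6*a^3 + 65*a^2 - 13*a + r^2*(-54*a - 594) + r*(21*a + 231) - 22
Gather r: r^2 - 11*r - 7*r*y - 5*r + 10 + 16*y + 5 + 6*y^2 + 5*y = r^2 + r*(-7*y - 16) + 6*y^2 + 21*y + 15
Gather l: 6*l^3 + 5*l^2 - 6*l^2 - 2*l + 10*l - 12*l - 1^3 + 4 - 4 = 6*l^3 - l^2 - 4*l - 1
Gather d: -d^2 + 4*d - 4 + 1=-d^2 + 4*d - 3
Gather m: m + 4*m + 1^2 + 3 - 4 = 5*m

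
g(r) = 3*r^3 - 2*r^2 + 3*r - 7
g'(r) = 9*r^2 - 4*r + 3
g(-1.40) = -23.35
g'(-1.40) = 26.24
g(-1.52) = -26.72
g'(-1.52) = 29.87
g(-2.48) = -72.50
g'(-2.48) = 68.27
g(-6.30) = -855.42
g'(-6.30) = 385.41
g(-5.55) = -598.12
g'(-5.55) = 302.42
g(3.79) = 138.96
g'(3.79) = 117.12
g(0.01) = -6.97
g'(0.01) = 2.96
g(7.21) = 1035.08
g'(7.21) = 442.02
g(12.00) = 4925.00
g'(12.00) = 1251.00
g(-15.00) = -10627.00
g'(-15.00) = 2088.00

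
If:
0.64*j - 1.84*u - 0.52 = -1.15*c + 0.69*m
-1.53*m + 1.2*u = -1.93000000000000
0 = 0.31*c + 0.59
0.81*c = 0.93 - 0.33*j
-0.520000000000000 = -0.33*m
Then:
No Solution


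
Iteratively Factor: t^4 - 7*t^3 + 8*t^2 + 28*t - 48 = (t - 2)*(t^3 - 5*t^2 - 2*t + 24) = (t - 4)*(t - 2)*(t^2 - t - 6) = (t - 4)*(t - 3)*(t - 2)*(t + 2)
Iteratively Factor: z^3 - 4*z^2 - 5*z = (z)*(z^2 - 4*z - 5) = z*(z + 1)*(z - 5)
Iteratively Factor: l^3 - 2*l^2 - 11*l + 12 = (l - 1)*(l^2 - l - 12) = (l - 4)*(l - 1)*(l + 3)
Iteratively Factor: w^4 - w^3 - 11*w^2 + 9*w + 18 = (w - 2)*(w^3 + w^2 - 9*w - 9) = (w - 2)*(w + 1)*(w^2 - 9) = (w - 2)*(w + 1)*(w + 3)*(w - 3)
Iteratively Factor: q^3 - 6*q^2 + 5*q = (q - 1)*(q^2 - 5*q) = q*(q - 1)*(q - 5)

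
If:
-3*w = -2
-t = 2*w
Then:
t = -4/3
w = 2/3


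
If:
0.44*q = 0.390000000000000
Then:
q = 0.89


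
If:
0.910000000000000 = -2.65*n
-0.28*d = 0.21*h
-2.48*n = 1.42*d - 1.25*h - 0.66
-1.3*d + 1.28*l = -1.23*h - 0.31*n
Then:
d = 0.49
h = -0.65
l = 1.21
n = -0.34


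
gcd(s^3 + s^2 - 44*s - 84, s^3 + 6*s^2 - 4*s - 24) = s^2 + 8*s + 12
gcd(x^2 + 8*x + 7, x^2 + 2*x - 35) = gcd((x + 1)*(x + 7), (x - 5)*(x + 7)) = x + 7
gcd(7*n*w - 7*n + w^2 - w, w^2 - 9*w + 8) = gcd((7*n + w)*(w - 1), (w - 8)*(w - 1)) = w - 1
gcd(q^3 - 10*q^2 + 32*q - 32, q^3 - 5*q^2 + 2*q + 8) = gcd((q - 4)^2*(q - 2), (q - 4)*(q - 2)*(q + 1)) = q^2 - 6*q + 8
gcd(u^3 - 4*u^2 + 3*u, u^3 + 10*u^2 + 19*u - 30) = u - 1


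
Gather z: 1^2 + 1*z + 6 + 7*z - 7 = 8*z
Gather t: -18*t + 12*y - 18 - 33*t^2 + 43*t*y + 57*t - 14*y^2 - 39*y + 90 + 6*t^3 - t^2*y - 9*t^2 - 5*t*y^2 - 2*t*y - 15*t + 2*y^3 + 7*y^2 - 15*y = 6*t^3 + t^2*(-y - 42) + t*(-5*y^2 + 41*y + 24) + 2*y^3 - 7*y^2 - 42*y + 72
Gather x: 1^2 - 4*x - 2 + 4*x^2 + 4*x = 4*x^2 - 1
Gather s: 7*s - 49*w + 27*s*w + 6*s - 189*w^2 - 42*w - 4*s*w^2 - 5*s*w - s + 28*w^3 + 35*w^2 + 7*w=s*(-4*w^2 + 22*w + 12) + 28*w^3 - 154*w^2 - 84*w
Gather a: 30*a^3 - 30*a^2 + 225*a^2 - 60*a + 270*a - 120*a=30*a^3 + 195*a^2 + 90*a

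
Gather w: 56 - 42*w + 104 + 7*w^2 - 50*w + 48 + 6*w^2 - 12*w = 13*w^2 - 104*w + 208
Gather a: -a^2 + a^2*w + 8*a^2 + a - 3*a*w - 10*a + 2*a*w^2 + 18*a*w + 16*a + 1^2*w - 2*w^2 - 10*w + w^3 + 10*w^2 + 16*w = a^2*(w + 7) + a*(2*w^2 + 15*w + 7) + w^3 + 8*w^2 + 7*w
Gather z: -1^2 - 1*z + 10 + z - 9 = 0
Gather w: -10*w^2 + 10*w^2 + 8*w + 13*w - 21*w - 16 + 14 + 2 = 0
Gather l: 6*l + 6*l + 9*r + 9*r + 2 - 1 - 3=12*l + 18*r - 2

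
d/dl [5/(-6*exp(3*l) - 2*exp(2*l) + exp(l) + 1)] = (90*exp(2*l) + 20*exp(l) - 5)*exp(l)/(6*exp(3*l) + 2*exp(2*l) - exp(l) - 1)^2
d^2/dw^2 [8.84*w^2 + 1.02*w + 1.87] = 17.6800000000000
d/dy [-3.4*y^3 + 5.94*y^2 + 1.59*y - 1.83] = -10.2*y^2 + 11.88*y + 1.59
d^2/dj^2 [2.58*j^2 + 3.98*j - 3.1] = 5.16000000000000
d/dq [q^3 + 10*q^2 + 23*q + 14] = 3*q^2 + 20*q + 23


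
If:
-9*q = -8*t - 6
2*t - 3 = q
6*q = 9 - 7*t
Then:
No Solution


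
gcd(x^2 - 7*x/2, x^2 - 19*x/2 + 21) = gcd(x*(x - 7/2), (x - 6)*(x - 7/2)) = x - 7/2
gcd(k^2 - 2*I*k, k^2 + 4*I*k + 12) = k - 2*I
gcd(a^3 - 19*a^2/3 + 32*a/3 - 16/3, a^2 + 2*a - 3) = a - 1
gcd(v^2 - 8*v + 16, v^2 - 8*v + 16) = v^2 - 8*v + 16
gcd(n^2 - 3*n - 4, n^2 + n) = n + 1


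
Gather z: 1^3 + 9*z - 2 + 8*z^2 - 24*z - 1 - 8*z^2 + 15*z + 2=0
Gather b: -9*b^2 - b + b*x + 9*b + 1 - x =-9*b^2 + b*(x + 8) - x + 1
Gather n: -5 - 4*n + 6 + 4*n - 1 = 0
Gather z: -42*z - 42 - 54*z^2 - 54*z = -54*z^2 - 96*z - 42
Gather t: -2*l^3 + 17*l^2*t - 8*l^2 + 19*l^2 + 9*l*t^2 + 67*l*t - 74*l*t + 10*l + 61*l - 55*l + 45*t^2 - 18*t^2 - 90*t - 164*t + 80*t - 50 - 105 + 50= -2*l^3 + 11*l^2 + 16*l + t^2*(9*l + 27) + t*(17*l^2 - 7*l - 174) - 105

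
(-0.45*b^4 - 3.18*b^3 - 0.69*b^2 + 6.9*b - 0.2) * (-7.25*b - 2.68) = 3.2625*b^5 + 24.261*b^4 + 13.5249*b^3 - 48.1758*b^2 - 17.042*b + 0.536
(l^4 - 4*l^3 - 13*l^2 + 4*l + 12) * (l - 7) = l^5 - 11*l^4 + 15*l^3 + 95*l^2 - 16*l - 84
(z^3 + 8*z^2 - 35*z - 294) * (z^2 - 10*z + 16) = z^5 - 2*z^4 - 99*z^3 + 184*z^2 + 2380*z - 4704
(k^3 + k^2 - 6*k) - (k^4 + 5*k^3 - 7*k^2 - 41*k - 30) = -k^4 - 4*k^3 + 8*k^2 + 35*k + 30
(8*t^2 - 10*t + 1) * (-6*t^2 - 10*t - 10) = -48*t^4 - 20*t^3 + 14*t^2 + 90*t - 10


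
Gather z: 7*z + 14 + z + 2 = 8*z + 16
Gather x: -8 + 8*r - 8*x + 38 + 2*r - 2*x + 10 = 10*r - 10*x + 40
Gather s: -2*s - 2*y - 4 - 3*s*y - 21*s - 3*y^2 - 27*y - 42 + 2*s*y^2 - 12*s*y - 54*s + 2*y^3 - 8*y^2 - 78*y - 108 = s*(2*y^2 - 15*y - 77) + 2*y^3 - 11*y^2 - 107*y - 154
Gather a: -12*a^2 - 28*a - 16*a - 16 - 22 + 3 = -12*a^2 - 44*a - 35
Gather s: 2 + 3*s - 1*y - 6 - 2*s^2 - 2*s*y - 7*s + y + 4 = -2*s^2 + s*(-2*y - 4)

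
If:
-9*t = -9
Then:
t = 1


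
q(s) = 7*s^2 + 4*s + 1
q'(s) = 14*s + 4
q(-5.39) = 182.80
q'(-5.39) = -71.46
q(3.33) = 91.94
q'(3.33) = 50.62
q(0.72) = 7.51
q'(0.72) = 14.08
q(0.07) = 1.31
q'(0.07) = 4.98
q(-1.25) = 6.94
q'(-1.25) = -13.50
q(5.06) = 200.47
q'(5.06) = 74.84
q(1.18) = 15.47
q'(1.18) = 20.52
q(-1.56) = 11.80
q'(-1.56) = -17.84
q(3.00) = 76.00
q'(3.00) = 46.00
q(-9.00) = 532.00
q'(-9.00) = -122.00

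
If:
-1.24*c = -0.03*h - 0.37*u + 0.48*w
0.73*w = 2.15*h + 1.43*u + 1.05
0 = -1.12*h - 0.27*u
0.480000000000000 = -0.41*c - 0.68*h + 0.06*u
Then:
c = -0.72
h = -0.20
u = 0.83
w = 2.48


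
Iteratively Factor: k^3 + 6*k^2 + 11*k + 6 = (k + 3)*(k^2 + 3*k + 2) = (k + 2)*(k + 3)*(k + 1)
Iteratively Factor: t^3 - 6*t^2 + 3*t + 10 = (t - 2)*(t^2 - 4*t - 5) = (t - 5)*(t - 2)*(t + 1)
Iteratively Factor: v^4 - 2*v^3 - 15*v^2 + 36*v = (v - 3)*(v^3 + v^2 - 12*v) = v*(v - 3)*(v^2 + v - 12) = v*(v - 3)*(v + 4)*(v - 3)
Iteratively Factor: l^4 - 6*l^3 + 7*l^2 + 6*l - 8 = (l + 1)*(l^3 - 7*l^2 + 14*l - 8) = (l - 1)*(l + 1)*(l^2 - 6*l + 8) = (l - 4)*(l - 1)*(l + 1)*(l - 2)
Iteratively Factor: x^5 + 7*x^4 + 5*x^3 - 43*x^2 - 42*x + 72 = (x - 1)*(x^4 + 8*x^3 + 13*x^2 - 30*x - 72) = (x - 1)*(x + 3)*(x^3 + 5*x^2 - 2*x - 24) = (x - 1)*(x + 3)*(x + 4)*(x^2 + x - 6) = (x - 1)*(x + 3)^2*(x + 4)*(x - 2)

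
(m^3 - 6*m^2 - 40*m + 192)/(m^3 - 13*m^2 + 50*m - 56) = (m^2 - 2*m - 48)/(m^2 - 9*m + 14)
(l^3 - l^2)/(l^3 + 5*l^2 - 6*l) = l/(l + 6)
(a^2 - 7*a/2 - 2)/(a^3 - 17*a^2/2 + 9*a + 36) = (2*a + 1)/(2*a^2 - 9*a - 18)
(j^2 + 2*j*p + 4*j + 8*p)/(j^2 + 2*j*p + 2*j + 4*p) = (j + 4)/(j + 2)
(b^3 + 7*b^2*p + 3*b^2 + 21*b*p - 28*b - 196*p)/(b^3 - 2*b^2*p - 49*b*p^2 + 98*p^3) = (b^2 + 3*b - 28)/(b^2 - 9*b*p + 14*p^2)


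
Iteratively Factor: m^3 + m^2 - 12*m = (m + 4)*(m^2 - 3*m) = m*(m + 4)*(m - 3)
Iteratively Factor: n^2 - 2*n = (n - 2)*(n)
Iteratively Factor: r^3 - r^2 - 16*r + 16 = (r + 4)*(r^2 - 5*r + 4) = (r - 1)*(r + 4)*(r - 4)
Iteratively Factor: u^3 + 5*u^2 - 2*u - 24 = (u + 4)*(u^2 + u - 6) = (u - 2)*(u + 4)*(u + 3)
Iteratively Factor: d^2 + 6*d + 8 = (d + 2)*(d + 4)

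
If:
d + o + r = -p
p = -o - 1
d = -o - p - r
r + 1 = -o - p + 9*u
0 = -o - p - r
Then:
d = 0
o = -p - 1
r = 1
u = 1/9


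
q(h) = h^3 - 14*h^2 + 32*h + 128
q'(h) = 3*h^2 - 28*h + 32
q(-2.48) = -52.72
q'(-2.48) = 119.89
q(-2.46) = -50.33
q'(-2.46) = 119.03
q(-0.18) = 121.78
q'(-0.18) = 37.14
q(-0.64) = 101.52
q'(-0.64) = 51.15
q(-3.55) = -206.77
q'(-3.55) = 169.21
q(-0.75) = 95.70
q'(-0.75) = 54.69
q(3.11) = 122.19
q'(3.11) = -26.06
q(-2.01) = -1.00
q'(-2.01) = 100.40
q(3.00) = 125.00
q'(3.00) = -25.00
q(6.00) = 32.00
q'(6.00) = -28.00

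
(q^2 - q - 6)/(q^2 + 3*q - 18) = (q + 2)/(q + 6)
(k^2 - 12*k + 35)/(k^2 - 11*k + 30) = (k - 7)/(k - 6)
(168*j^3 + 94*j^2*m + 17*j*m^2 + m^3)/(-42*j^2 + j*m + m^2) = (-24*j^2 - 10*j*m - m^2)/(6*j - m)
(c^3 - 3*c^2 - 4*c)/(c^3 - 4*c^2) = (c + 1)/c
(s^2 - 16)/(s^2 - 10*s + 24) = (s + 4)/(s - 6)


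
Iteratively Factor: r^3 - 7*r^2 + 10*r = (r - 2)*(r^2 - 5*r) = r*(r - 2)*(r - 5)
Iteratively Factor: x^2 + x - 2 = (x - 1)*(x + 2)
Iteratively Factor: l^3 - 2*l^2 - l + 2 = (l + 1)*(l^2 - 3*l + 2) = (l - 1)*(l + 1)*(l - 2)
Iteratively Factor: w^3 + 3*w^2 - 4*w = (w + 4)*(w^2 - w) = (w - 1)*(w + 4)*(w)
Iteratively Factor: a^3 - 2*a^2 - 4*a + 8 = (a + 2)*(a^2 - 4*a + 4) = (a - 2)*(a + 2)*(a - 2)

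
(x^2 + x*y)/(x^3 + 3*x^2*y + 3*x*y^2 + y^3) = x/(x^2 + 2*x*y + y^2)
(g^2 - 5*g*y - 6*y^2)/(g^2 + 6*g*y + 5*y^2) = (g - 6*y)/(g + 5*y)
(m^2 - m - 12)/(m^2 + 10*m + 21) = (m - 4)/(m + 7)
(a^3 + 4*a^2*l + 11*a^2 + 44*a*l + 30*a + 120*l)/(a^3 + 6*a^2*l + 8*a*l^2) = (a^2 + 11*a + 30)/(a*(a + 2*l))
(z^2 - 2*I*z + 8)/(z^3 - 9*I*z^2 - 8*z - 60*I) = (z - 4*I)/(z^2 - 11*I*z - 30)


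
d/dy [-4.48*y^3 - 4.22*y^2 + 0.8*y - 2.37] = -13.44*y^2 - 8.44*y + 0.8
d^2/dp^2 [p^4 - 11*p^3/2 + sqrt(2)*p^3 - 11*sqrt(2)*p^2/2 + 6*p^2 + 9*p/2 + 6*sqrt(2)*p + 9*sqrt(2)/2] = 12*p^2 - 33*p + 6*sqrt(2)*p - 11*sqrt(2) + 12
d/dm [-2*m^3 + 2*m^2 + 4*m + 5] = -6*m^2 + 4*m + 4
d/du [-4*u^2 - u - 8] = -8*u - 1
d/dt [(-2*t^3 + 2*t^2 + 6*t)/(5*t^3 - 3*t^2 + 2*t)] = 2*(-2*t^2 - 34*t + 11)/(25*t^4 - 30*t^3 + 29*t^2 - 12*t + 4)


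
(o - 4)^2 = o^2 - 8*o + 16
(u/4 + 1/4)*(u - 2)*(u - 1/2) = u^3/4 - 3*u^2/8 - 3*u/8 + 1/4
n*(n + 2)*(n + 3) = n^3 + 5*n^2 + 6*n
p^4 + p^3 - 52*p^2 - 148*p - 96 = (p - 8)*(p + 1)*(p + 2)*(p + 6)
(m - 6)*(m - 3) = m^2 - 9*m + 18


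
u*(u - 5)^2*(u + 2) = u^4 - 8*u^3 + 5*u^2 + 50*u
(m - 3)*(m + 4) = m^2 + m - 12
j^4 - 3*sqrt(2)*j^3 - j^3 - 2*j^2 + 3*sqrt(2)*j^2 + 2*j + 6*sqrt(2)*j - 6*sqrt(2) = (j - 1)*(j - 3*sqrt(2))*(j - sqrt(2))*(j + sqrt(2))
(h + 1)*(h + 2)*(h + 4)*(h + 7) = h^4 + 14*h^3 + 63*h^2 + 106*h + 56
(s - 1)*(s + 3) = s^2 + 2*s - 3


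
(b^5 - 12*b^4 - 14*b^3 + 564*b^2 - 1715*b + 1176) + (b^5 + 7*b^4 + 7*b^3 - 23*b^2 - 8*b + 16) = 2*b^5 - 5*b^4 - 7*b^3 + 541*b^2 - 1723*b + 1192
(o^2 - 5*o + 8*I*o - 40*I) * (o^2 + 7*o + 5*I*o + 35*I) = o^4 + 2*o^3 + 13*I*o^3 - 75*o^2 + 26*I*o^2 - 80*o - 455*I*o + 1400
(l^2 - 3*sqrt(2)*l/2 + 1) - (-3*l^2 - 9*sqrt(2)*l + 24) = 4*l^2 + 15*sqrt(2)*l/2 - 23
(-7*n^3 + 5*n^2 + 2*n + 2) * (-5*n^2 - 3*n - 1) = 35*n^5 - 4*n^4 - 18*n^3 - 21*n^2 - 8*n - 2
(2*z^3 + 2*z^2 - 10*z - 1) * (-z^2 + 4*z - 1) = -2*z^5 + 6*z^4 + 16*z^3 - 41*z^2 + 6*z + 1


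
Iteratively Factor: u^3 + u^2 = (u)*(u^2 + u) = u*(u + 1)*(u)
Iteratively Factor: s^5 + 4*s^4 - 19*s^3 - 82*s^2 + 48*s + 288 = (s + 3)*(s^4 + s^3 - 22*s^2 - 16*s + 96) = (s - 4)*(s + 3)*(s^3 + 5*s^2 - 2*s - 24) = (s - 4)*(s + 3)*(s + 4)*(s^2 + s - 6) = (s - 4)*(s - 2)*(s + 3)*(s + 4)*(s + 3)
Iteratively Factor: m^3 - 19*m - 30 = (m + 3)*(m^2 - 3*m - 10) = (m + 2)*(m + 3)*(m - 5)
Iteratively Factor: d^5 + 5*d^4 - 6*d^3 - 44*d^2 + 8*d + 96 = (d - 2)*(d^4 + 7*d^3 + 8*d^2 - 28*d - 48) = (d - 2)*(d + 2)*(d^3 + 5*d^2 - 2*d - 24) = (d - 2)*(d + 2)*(d + 4)*(d^2 + d - 6) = (d - 2)*(d + 2)*(d + 3)*(d + 4)*(d - 2)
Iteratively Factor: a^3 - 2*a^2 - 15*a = (a + 3)*(a^2 - 5*a) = (a - 5)*(a + 3)*(a)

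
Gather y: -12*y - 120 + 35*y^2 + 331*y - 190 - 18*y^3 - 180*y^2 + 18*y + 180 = -18*y^3 - 145*y^2 + 337*y - 130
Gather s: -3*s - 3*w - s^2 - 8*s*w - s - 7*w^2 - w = -s^2 + s*(-8*w - 4) - 7*w^2 - 4*w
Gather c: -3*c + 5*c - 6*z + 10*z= 2*c + 4*z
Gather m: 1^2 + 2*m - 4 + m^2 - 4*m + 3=m^2 - 2*m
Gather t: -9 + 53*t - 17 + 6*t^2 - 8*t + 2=6*t^2 + 45*t - 24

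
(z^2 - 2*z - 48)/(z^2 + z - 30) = (z - 8)/(z - 5)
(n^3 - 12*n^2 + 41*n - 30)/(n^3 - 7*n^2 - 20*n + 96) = (n^3 - 12*n^2 + 41*n - 30)/(n^3 - 7*n^2 - 20*n + 96)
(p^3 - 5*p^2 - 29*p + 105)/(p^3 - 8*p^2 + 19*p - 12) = (p^2 - 2*p - 35)/(p^2 - 5*p + 4)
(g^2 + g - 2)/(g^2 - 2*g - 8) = (g - 1)/(g - 4)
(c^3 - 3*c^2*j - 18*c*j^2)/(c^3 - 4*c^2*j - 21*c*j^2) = (c - 6*j)/(c - 7*j)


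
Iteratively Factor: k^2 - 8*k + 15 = (k - 5)*(k - 3)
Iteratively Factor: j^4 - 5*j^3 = (j)*(j^3 - 5*j^2) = j^2*(j^2 - 5*j) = j^2*(j - 5)*(j)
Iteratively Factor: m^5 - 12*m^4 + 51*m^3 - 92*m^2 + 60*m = (m)*(m^4 - 12*m^3 + 51*m^2 - 92*m + 60) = m*(m - 3)*(m^3 - 9*m^2 + 24*m - 20) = m*(m - 5)*(m - 3)*(m^2 - 4*m + 4) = m*(m - 5)*(m - 3)*(m - 2)*(m - 2)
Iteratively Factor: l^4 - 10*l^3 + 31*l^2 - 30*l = (l - 3)*(l^3 - 7*l^2 + 10*l) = (l - 5)*(l - 3)*(l^2 - 2*l) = (l - 5)*(l - 3)*(l - 2)*(l)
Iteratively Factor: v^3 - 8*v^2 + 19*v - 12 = (v - 4)*(v^2 - 4*v + 3) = (v - 4)*(v - 3)*(v - 1)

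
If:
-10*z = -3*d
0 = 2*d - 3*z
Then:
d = 0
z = 0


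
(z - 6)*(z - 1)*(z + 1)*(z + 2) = z^4 - 4*z^3 - 13*z^2 + 4*z + 12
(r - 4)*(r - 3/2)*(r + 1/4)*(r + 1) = r^4 - 17*r^3/4 - 5*r^2/8 + 49*r/8 + 3/2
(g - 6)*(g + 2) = g^2 - 4*g - 12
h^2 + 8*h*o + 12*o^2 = (h + 2*o)*(h + 6*o)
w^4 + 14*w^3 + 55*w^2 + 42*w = w*(w + 1)*(w + 6)*(w + 7)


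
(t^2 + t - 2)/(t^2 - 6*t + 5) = (t + 2)/(t - 5)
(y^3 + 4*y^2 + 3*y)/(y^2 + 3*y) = y + 1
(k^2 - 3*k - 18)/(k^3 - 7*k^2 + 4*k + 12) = (k + 3)/(k^2 - k - 2)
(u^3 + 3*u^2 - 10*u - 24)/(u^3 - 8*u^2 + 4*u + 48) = (u^2 + u - 12)/(u^2 - 10*u + 24)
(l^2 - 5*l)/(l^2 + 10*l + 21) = l*(l - 5)/(l^2 + 10*l + 21)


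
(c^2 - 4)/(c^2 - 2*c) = (c + 2)/c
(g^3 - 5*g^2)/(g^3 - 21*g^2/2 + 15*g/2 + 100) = 2*g^2/(2*g^2 - 11*g - 40)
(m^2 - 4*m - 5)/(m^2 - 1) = (m - 5)/(m - 1)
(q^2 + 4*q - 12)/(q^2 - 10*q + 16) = (q + 6)/(q - 8)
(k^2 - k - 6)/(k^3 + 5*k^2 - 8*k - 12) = (k^2 - k - 6)/(k^3 + 5*k^2 - 8*k - 12)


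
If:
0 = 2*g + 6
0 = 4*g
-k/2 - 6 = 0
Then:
No Solution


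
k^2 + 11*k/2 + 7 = (k + 2)*(k + 7/2)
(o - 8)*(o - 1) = o^2 - 9*o + 8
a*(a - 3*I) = a^2 - 3*I*a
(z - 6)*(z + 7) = z^2 + z - 42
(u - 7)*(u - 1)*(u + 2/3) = u^3 - 22*u^2/3 + 5*u/3 + 14/3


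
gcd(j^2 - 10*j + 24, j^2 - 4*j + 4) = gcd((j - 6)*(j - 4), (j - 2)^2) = 1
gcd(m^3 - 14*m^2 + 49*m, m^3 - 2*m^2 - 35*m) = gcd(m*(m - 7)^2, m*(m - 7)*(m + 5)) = m^2 - 7*m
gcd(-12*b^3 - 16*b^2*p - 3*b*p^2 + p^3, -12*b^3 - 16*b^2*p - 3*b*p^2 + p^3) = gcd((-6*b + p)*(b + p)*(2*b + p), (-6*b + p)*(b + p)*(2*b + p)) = -12*b^3 - 16*b^2*p - 3*b*p^2 + p^3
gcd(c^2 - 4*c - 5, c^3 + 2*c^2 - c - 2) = c + 1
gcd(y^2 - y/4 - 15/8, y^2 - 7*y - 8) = 1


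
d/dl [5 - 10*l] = -10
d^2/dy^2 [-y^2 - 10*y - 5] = -2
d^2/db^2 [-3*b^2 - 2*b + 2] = -6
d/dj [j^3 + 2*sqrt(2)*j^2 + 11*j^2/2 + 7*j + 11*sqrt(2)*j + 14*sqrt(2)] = 3*j^2 + 4*sqrt(2)*j + 11*j + 7 + 11*sqrt(2)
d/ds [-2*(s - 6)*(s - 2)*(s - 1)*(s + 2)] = -8*s^3 + 42*s^2 - 8*s - 56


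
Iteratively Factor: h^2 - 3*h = (h)*(h - 3)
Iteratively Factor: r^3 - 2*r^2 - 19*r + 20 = (r - 1)*(r^2 - r - 20) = (r - 1)*(r + 4)*(r - 5)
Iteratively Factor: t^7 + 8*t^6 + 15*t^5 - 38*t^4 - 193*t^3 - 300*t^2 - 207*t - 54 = (t + 2)*(t^6 + 6*t^5 + 3*t^4 - 44*t^3 - 105*t^2 - 90*t - 27) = (t + 1)*(t + 2)*(t^5 + 5*t^4 - 2*t^3 - 42*t^2 - 63*t - 27) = (t + 1)*(t + 2)*(t + 3)*(t^4 + 2*t^3 - 8*t^2 - 18*t - 9) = (t + 1)^2*(t + 2)*(t + 3)*(t^3 + t^2 - 9*t - 9) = (t - 3)*(t + 1)^2*(t + 2)*(t + 3)*(t^2 + 4*t + 3) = (t - 3)*(t + 1)^2*(t + 2)*(t + 3)^2*(t + 1)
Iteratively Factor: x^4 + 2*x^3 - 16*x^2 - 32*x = (x + 4)*(x^3 - 2*x^2 - 8*x) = (x + 2)*(x + 4)*(x^2 - 4*x) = (x - 4)*(x + 2)*(x + 4)*(x)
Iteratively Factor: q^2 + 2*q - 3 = (q + 3)*(q - 1)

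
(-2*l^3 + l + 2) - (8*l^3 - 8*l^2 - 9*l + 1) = -10*l^3 + 8*l^2 + 10*l + 1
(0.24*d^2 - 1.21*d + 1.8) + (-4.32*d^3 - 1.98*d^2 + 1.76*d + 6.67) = -4.32*d^3 - 1.74*d^2 + 0.55*d + 8.47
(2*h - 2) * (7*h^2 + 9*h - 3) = 14*h^3 + 4*h^2 - 24*h + 6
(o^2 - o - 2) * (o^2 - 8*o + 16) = o^4 - 9*o^3 + 22*o^2 - 32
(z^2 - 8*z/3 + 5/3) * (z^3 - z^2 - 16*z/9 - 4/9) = z^5 - 11*z^4/3 + 23*z^3/9 + 71*z^2/27 - 16*z/9 - 20/27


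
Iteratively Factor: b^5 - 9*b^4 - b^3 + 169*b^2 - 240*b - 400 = (b + 4)*(b^4 - 13*b^3 + 51*b^2 - 35*b - 100) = (b - 5)*(b + 4)*(b^3 - 8*b^2 + 11*b + 20) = (b - 5)^2*(b + 4)*(b^2 - 3*b - 4) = (b - 5)^2*(b - 4)*(b + 4)*(b + 1)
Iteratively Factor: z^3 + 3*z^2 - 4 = (z + 2)*(z^2 + z - 2) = (z - 1)*(z + 2)*(z + 2)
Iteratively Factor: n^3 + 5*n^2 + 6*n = (n + 2)*(n^2 + 3*n) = n*(n + 2)*(n + 3)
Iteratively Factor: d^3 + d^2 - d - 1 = (d + 1)*(d^2 - 1) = (d + 1)^2*(d - 1)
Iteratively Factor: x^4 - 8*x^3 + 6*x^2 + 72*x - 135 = (x + 3)*(x^3 - 11*x^2 + 39*x - 45) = (x - 3)*(x + 3)*(x^2 - 8*x + 15) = (x - 5)*(x - 3)*(x + 3)*(x - 3)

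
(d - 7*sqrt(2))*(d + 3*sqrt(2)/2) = d^2 - 11*sqrt(2)*d/2 - 21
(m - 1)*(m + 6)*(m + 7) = m^3 + 12*m^2 + 29*m - 42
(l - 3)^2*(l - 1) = l^3 - 7*l^2 + 15*l - 9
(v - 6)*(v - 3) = v^2 - 9*v + 18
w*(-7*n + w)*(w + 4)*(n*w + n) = -7*n^2*w^3 - 35*n^2*w^2 - 28*n^2*w + n*w^4 + 5*n*w^3 + 4*n*w^2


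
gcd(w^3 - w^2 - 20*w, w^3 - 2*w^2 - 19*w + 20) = w^2 - w - 20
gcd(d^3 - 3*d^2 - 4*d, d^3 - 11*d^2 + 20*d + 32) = d^2 - 3*d - 4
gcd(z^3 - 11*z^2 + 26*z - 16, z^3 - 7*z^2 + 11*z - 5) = z - 1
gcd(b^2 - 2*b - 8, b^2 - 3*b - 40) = 1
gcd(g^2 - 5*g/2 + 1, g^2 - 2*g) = g - 2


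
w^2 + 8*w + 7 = (w + 1)*(w + 7)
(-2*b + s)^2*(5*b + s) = 20*b^3 - 16*b^2*s + b*s^2 + s^3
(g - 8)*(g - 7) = g^2 - 15*g + 56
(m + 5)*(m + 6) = m^2 + 11*m + 30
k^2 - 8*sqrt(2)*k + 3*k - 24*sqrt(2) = (k + 3)*(k - 8*sqrt(2))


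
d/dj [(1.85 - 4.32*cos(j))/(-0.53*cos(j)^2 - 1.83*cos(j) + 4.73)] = (2.2896*cos(j)^2 - 1.961*cos(j) + 17.0481)*sin(j)/(0.2809*cos(j)^4 + 1.9398*cos(j)^3 - 1.6649*cos(j)^2 - 17.3118*cos(j) + 22.3729)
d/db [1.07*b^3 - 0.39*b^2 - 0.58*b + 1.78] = 3.21*b^2 - 0.78*b - 0.58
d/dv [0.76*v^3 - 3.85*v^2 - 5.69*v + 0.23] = 2.28*v^2 - 7.7*v - 5.69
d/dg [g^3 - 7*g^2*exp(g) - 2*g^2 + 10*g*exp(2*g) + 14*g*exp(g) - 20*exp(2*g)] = -7*g^2*exp(g) + 3*g^2 + 20*g*exp(2*g) - 4*g - 30*exp(2*g) + 14*exp(g)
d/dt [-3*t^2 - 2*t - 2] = -6*t - 2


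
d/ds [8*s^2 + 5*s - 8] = 16*s + 5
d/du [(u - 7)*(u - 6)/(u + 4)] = (u^2 + 8*u - 94)/(u^2 + 8*u + 16)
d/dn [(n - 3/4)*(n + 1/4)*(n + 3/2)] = 3*n^2 + 2*n - 15/16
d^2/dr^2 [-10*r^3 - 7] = -60*r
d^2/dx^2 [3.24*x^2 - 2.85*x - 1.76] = 6.48000000000000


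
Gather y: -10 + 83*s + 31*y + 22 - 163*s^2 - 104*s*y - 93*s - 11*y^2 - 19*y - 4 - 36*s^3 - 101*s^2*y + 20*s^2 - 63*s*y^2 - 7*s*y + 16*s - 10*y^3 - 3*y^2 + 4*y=-36*s^3 - 143*s^2 + 6*s - 10*y^3 + y^2*(-63*s - 14) + y*(-101*s^2 - 111*s + 16) + 8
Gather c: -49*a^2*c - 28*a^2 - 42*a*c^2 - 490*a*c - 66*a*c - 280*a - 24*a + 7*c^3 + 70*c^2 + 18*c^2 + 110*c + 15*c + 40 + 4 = -28*a^2 - 304*a + 7*c^3 + c^2*(88 - 42*a) + c*(-49*a^2 - 556*a + 125) + 44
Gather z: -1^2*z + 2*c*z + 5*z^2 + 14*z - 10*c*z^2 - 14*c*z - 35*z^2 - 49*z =z^2*(-10*c - 30) + z*(-12*c - 36)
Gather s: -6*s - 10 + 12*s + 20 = 6*s + 10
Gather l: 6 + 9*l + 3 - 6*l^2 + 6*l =-6*l^2 + 15*l + 9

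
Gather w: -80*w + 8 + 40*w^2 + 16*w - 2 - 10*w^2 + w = 30*w^2 - 63*w + 6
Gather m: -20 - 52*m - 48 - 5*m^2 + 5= -5*m^2 - 52*m - 63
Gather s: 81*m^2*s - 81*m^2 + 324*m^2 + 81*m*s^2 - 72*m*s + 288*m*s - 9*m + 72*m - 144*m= 243*m^2 + 81*m*s^2 - 81*m + s*(81*m^2 + 216*m)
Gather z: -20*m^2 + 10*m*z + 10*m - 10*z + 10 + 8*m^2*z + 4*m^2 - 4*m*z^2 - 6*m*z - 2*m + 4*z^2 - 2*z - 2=-16*m^2 + 8*m + z^2*(4 - 4*m) + z*(8*m^2 + 4*m - 12) + 8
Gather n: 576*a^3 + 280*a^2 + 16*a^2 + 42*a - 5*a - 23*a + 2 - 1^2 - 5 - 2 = 576*a^3 + 296*a^2 + 14*a - 6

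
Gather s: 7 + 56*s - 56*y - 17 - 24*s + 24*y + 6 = 32*s - 32*y - 4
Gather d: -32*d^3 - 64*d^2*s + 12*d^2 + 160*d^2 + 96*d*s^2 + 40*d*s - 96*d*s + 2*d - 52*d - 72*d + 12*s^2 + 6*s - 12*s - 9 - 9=-32*d^3 + d^2*(172 - 64*s) + d*(96*s^2 - 56*s - 122) + 12*s^2 - 6*s - 18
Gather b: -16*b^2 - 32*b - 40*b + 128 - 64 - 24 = -16*b^2 - 72*b + 40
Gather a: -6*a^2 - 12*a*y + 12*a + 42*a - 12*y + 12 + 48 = -6*a^2 + a*(54 - 12*y) - 12*y + 60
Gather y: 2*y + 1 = 2*y + 1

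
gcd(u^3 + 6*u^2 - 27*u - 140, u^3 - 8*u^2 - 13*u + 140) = u^2 - u - 20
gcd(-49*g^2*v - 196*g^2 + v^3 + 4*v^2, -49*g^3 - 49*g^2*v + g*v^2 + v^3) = -49*g^2 + v^2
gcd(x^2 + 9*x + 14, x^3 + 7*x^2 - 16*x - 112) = x + 7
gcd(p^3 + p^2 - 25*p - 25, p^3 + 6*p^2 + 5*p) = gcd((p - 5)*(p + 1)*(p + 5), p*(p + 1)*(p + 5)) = p^2 + 6*p + 5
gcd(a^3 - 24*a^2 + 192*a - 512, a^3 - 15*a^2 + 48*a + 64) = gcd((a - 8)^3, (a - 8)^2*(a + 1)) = a^2 - 16*a + 64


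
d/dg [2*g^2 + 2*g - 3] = 4*g + 2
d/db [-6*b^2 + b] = 1 - 12*b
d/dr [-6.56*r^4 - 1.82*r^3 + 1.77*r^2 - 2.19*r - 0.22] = -26.24*r^3 - 5.46*r^2 + 3.54*r - 2.19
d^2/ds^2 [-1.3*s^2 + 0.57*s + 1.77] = -2.60000000000000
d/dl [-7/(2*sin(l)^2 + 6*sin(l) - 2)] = 7*(2*sin(l) + 3)*cos(l)/(2*(3*sin(l) - cos(l)^2)^2)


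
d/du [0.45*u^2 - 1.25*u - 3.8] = 0.9*u - 1.25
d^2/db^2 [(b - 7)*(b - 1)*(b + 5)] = 6*b - 6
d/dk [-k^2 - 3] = -2*k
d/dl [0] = 0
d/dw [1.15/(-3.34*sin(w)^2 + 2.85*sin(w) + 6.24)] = (7.682*sin(w) - 3.2775)*cos(w)/(-3.34*sin(w)^2 + 2.85*sin(w) + 6.24)^2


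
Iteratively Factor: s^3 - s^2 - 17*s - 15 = (s + 3)*(s^2 - 4*s - 5) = (s - 5)*(s + 3)*(s + 1)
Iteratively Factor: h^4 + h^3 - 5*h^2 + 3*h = (h - 1)*(h^3 + 2*h^2 - 3*h) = (h - 1)^2*(h^2 + 3*h) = h*(h - 1)^2*(h + 3)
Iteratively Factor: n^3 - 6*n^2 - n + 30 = (n - 3)*(n^2 - 3*n - 10) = (n - 5)*(n - 3)*(n + 2)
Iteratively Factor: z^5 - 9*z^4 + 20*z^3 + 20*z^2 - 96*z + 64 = (z - 2)*(z^4 - 7*z^3 + 6*z^2 + 32*z - 32) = (z - 4)*(z - 2)*(z^3 - 3*z^2 - 6*z + 8) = (z - 4)^2*(z - 2)*(z^2 + z - 2) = (z - 4)^2*(z - 2)*(z - 1)*(z + 2)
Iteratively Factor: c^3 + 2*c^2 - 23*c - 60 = (c - 5)*(c^2 + 7*c + 12) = (c - 5)*(c + 4)*(c + 3)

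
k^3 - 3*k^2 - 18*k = k*(k - 6)*(k + 3)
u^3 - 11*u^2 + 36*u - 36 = (u - 6)*(u - 3)*(u - 2)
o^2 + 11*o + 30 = (o + 5)*(o + 6)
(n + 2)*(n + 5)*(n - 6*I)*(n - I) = n^4 + 7*n^3 - 7*I*n^3 + 4*n^2 - 49*I*n^2 - 42*n - 70*I*n - 60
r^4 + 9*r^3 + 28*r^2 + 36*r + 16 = (r + 1)*(r + 2)^2*(r + 4)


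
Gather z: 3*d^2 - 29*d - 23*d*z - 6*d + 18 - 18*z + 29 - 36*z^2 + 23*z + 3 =3*d^2 - 35*d - 36*z^2 + z*(5 - 23*d) + 50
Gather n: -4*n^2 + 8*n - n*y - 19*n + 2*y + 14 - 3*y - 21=-4*n^2 + n*(-y - 11) - y - 7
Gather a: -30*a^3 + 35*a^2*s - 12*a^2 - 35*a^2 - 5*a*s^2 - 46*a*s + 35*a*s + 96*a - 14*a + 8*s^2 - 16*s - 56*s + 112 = -30*a^3 + a^2*(35*s - 47) + a*(-5*s^2 - 11*s + 82) + 8*s^2 - 72*s + 112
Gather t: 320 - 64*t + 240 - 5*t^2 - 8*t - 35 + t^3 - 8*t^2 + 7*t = t^3 - 13*t^2 - 65*t + 525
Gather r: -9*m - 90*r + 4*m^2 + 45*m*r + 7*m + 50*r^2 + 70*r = 4*m^2 - 2*m + 50*r^2 + r*(45*m - 20)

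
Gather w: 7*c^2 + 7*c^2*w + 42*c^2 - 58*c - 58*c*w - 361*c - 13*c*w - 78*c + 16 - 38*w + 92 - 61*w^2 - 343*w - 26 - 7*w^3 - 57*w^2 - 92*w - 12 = 49*c^2 - 497*c - 7*w^3 - 118*w^2 + w*(7*c^2 - 71*c - 473) + 70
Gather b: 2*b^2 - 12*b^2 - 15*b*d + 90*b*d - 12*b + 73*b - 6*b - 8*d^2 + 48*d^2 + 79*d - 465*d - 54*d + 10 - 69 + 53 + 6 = -10*b^2 + b*(75*d + 55) + 40*d^2 - 440*d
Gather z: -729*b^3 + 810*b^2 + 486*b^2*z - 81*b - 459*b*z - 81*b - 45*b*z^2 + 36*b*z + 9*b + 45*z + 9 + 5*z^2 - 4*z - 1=-729*b^3 + 810*b^2 - 153*b + z^2*(5 - 45*b) + z*(486*b^2 - 423*b + 41) + 8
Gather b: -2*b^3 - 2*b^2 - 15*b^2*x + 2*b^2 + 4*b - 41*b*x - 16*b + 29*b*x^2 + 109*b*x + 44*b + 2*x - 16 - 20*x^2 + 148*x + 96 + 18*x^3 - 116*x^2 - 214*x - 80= -2*b^3 - 15*b^2*x + b*(29*x^2 + 68*x + 32) + 18*x^3 - 136*x^2 - 64*x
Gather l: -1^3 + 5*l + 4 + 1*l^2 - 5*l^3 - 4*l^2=-5*l^3 - 3*l^2 + 5*l + 3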